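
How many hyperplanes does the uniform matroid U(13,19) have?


Hyperplanes of U(13,19) are flats of rank 12.
In a uniform matroid, these are exactly the (12)-element subsets.
Count = C(19,12) = 19! / (12! * 7!) = 50388.

50388


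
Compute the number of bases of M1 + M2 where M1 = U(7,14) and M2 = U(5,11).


Bases of a direct sum M1 + M2: |B| = |B(M1)| * |B(M2)|.
|B(U(7,14))| = C(14,7) = 3432.
|B(U(5,11))| = C(11,5) = 462.
Total bases = 3432 * 462 = 1585584.

1585584


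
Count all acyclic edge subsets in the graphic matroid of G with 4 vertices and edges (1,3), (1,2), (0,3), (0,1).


An independent set in a graphic matroid is an acyclic edge subset.
G has 4 vertices and 4 edges.
Enumerate all 2^4 = 16 subsets, checking for acyclicity.
Total independent sets = 14.

14


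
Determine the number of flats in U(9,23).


Flats of U(9,23): every subset of size < 9 is a flat, plus E itself.
Count = (23 choose 0) + (23 choose 1) + (23 choose 2) + (23 choose 3) + (23 choose 4) + (23 choose 5) + (23 choose 6) + (23 choose 7) + (23 choose 8) + 1
     = 1 + 23 + 253 + 1771 + 8855 + 33649 + 100947 + 245157 + 490314 + 1
     = 880971.

880971


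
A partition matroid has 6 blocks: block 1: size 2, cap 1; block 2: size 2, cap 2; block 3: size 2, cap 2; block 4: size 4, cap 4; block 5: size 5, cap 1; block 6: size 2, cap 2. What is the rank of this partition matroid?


Rank of a partition matroid = sum of min(|Si|, ci) for each block.
= min(2,1) + min(2,2) + min(2,2) + min(4,4) + min(5,1) + min(2,2)
= 1 + 2 + 2 + 4 + 1 + 2
= 12.

12


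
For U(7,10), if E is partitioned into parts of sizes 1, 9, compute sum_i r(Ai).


r(Ai) = min(|Ai|, 7) for each part.
Sum = min(1,7) + min(9,7)
    = 1 + 7
    = 8.

8


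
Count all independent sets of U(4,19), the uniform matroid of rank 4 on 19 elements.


Independent sets of U(4,19) are all subsets of size <= 4.
Count = C(19,0) + C(19,1) + C(19,2) + C(19,3) + C(19,4)
     = 1 + 19 + 171 + 969 + 3876
     = 5036.

5036


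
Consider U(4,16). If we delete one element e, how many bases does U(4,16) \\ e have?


Deleting e from U(4,16) gives U(4,15) since n > r.
Bases of U(4,15) = C(15,4) = 15! / (4! * 11!) = 1365.

1365


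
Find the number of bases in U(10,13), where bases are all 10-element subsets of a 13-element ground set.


Bases of U(10,13) are all 10-element subsets of the 13-element ground set.
Number of bases = C(13,10).
C(13,10) = 286.

286


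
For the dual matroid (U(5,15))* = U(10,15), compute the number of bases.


The dual of U(r,n) is U(n-r, n) = U(10,15).
Bases of U(10,15) are all (10)-element subsets.
|B(M*)| = (15 choose 10) = 3003.

3003


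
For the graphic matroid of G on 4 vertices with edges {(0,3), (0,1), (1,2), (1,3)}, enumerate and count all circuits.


A circuit in a graphic matroid = edge set of a simple cycle.
G has 4 vertices and 4 edges.
Enumerating all minimal edge subsets forming cycles...
Total circuits found: 1.

1


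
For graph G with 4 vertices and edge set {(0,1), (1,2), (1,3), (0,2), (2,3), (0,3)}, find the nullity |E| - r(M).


Cycle rank (nullity) = |E| - r(M) = |E| - (|V| - c).
|E| = 6, |V| = 4, c = 1.
Nullity = 6 - (4 - 1) = 6 - 3 = 3.

3


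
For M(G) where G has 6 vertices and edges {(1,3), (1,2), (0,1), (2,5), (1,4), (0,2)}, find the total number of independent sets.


An independent set in a graphic matroid is an acyclic edge subset.
G has 6 vertices and 6 edges.
Enumerate all 2^6 = 64 subsets, checking for acyclicity.
Total independent sets = 56.

56


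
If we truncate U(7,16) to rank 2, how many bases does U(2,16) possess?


Truncating U(7,16) to rank 2 gives U(2,16).
Bases of U(2,16) are all 2-element subsets of 16 elements.
Number of bases = (16 choose 2) = 120.

120


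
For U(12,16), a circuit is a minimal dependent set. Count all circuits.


In U(12,16), circuits are the (13)-element subsets.
Any set of 13 elements is dependent, and removing any one element gives
an independent set of size 12, so it is a minimal dependent set.
Number of circuits = C(16,13) = 560.

560


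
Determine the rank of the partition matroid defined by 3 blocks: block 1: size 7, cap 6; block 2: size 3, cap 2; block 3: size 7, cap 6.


Rank of a partition matroid = sum of min(|Si|, ci) for each block.
= min(7,6) + min(3,2) + min(7,6)
= 6 + 2 + 6
= 14.

14


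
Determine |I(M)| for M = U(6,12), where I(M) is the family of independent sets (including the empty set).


Independent sets of U(6,12) are all subsets of size <= 6.
Count = (12 choose 0) + (12 choose 1) + (12 choose 2) + (12 choose 3) + (12 choose 4) + (12 choose 5) + (12 choose 6)
     = 1 + 12 + 66 + 220 + 495 + 792 + 924
     = 2510.

2510


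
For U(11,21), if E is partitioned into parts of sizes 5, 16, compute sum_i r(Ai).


r(Ai) = min(|Ai|, 11) for each part.
Sum = min(5,11) + min(16,11)
    = 5 + 11
    = 16.

16


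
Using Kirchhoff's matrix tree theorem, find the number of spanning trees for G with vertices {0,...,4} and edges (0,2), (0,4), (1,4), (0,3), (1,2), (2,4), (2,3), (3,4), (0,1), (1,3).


By Kirchhoff's matrix tree theorem, the number of spanning trees equals
the determinant of any cofactor of the Laplacian matrix L.
G has 5 vertices and 10 edges.
Computing the (4 x 4) cofactor determinant gives 125.

125


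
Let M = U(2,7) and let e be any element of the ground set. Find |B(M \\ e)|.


Deleting e from U(2,7) gives U(2,6) since n > r.
Bases of U(2,6) = C(6,2) = (6 * 5) / (1 * 2) = 15.

15


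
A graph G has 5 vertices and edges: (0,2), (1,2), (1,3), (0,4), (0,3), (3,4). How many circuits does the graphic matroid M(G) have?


A circuit in a graphic matroid = edge set of a simple cycle.
G has 5 vertices and 6 edges.
Enumerating all minimal edge subsets forming cycles...
Total circuits found: 3.

3


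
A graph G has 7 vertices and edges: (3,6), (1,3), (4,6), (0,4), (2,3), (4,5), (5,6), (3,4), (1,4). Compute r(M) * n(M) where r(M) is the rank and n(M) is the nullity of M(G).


r(M) = |V| - c = 7 - 1 = 6.
nullity = |E| - r(M) = 9 - 6 = 3.
Product = 6 * 3 = 18.

18


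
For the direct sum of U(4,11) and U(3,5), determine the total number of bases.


Bases of a direct sum M1 + M2: |B| = |B(M1)| * |B(M2)|.
|B(U(4,11))| = C(11,4) = 330.
|B(U(3,5))| = C(5,3) = 10.
Total bases = 330 * 10 = 3300.

3300


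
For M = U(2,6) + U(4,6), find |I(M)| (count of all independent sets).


For a direct sum, |I(M1+M2)| = |I(M1)| * |I(M2)|.
|I(U(2,6))| = sum C(6,k) for k=0..2 = 22.
|I(U(4,6))| = sum C(6,k) for k=0..4 = 57.
Total = 22 * 57 = 1254.

1254


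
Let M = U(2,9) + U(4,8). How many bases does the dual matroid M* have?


(M1+M2)* = M1* + M2*.
M1* = U(7,9), bases: C(9,7) = 36.
M2* = U(4,8), bases: C(8,4) = 70.
|B(M*)| = 36 * 70 = 2520.

2520


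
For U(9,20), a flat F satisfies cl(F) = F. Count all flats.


Flats of U(9,20): every subset of size < 9 is a flat, plus E itself.
Count = C(20,0) + C(20,1) + C(20,2) + C(20,3) + C(20,4) + C(20,5) + C(20,6) + C(20,7) + C(20,8) + 1
     = 1 + 20 + 190 + 1140 + 4845 + 15504 + 38760 + 77520 + 125970 + 1
     = 263951.

263951


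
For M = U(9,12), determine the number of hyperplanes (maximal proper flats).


Hyperplanes of U(9,12) are flats of rank 8.
In a uniform matroid, these are exactly the (8)-element subsets.
Count = (12 choose 8) = 495.

495


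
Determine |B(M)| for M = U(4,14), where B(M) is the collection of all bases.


Bases of U(4,14) are all 4-element subsets of the 14-element ground set.
Number of bases = C(14,4).
C(14,4) = 14! / (4! * 10!) = 1001.

1001


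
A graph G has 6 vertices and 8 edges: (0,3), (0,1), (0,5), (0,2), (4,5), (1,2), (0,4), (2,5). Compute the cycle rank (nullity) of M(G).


Cycle rank (nullity) = |E| - r(M) = |E| - (|V| - c).
|E| = 8, |V| = 6, c = 1.
Nullity = 8 - (6 - 1) = 8 - 5 = 3.

3


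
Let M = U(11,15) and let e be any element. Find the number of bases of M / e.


Contracting e from U(11,15) gives U(10,14).
Bases of U(10,14) = (14 choose 10) = 1001.

1001


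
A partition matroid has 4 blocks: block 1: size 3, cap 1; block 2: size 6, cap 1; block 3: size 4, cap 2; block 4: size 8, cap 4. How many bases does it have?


A basis picks exactly ci elements from block i.
Number of bases = product of C(|Si|, ci).
= C(3,1) * C(6,1) * C(4,2) * C(8,4)
= 3 * 6 * 6 * 70
= 7560.

7560


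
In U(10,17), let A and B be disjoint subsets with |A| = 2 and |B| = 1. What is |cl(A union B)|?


|A union B| = 2 + 1 = 3 (disjoint).
In U(10,17), cl(S) = S if |S| < 10, else cl(S) = E.
Since 3 < 10, cl(A union B) = A union B.
|cl(A union B)| = 3.

3


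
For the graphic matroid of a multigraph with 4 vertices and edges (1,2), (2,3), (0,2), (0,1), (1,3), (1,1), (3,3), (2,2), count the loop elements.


In a graphic matroid, a loop is a self-loop edge (u,u) with rank 0.
Examining all 8 edges for self-loops...
Self-loops found: (1,1), (3,3), (2,2)
Number of loops = 3.

3


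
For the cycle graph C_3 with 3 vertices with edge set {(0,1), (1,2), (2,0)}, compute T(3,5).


T(C_3; x,y) = x + x^2 + ... + x^(2) + y.
T(3,5) = 3^1 + 3^2 + 5
= 3 + 9 + 5
= 17.

17


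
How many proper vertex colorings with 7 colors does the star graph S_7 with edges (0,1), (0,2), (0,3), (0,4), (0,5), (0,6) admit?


P(tree, k) = k * (k-1)^(6) for any tree on 7 vertices.
P(7) = 7 * 6^6 = 7 * 46656 = 326592.

326592


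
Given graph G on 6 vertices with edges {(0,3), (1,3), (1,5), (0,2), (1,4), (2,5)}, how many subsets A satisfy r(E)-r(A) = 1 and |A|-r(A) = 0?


R(x,y) = sum over A in 2^E of x^(r(E)-r(A)) * y^(|A|-r(A)).
G has 6 vertices, 6 edges. r(E) = 5.
Enumerate all 2^6 = 64 subsets.
Count subsets with r(E)-r(A)=1 and |A|-r(A)=0: 15.

15


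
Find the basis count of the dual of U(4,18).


The dual of U(r,n) is U(n-r, n) = U(14,18).
Bases of U(14,18) are all (14)-element subsets.
|B(M*)| = C(18,14) = 3060.

3060


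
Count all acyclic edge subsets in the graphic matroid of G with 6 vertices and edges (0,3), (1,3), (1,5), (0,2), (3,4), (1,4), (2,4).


An independent set in a graphic matroid is an acyclic edge subset.
G has 6 vertices and 7 edges.
Enumerate all 2^7 = 128 subsets, checking for acyclicity.
Total independent sets = 104.

104


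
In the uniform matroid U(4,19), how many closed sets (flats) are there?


Flats of U(4,19): every subset of size < 4 is a flat, plus E itself.
Count = C(19,0) + C(19,1) + C(19,2) + C(19,3) + 1
     = 1 + 19 + 171 + 969 + 1
     = 1161.

1161


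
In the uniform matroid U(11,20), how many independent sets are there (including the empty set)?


Independent sets of U(11,20) are all subsets of size <= 11.
Count = (20 choose 0) + (20 choose 1) + (20 choose 2) + (20 choose 3) + (20 choose 4) + (20 choose 5) + (20 choose 6) + (20 choose 7) + (20 choose 8) + (20 choose 9) + (20 choose 10) + (20 choose 11)
     = 1 + 20 + 190 + 1140 + 4845 + 15504 + 38760 + 77520 + 125970 + 167960 + 184756 + 167960
     = 784626.

784626


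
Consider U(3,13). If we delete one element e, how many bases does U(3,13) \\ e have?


Deleting e from U(3,13) gives U(3,12) since n > r.
Bases of U(3,12) = C(12,3) = 12! / (3! * 9!) = 220.

220


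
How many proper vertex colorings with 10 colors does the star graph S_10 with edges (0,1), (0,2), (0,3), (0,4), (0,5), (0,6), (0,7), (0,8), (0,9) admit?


P(tree, k) = k * (k-1)^(9) for any tree on 10 vertices.
P(10) = 10 * 9^9 = 10 * 387420489 = 3874204890.

3874204890


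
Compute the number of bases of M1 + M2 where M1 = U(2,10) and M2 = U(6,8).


Bases of a direct sum M1 + M2: |B| = |B(M1)| * |B(M2)|.
|B(U(2,10))| = C(10,2) = 45.
|B(U(6,8))| = C(8,6) = 28.
Total bases = 45 * 28 = 1260.

1260


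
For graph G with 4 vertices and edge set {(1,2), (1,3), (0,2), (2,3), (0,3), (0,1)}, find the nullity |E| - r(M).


Cycle rank (nullity) = |E| - r(M) = |E| - (|V| - c).
|E| = 6, |V| = 4, c = 1.
Nullity = 6 - (4 - 1) = 6 - 3 = 3.

3


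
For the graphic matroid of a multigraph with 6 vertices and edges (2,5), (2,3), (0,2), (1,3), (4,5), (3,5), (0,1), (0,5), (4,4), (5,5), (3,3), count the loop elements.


In a graphic matroid, a loop is a self-loop edge (u,u) with rank 0.
Examining all 11 edges for self-loops...
Self-loops found: (4,4), (5,5), (3,3)
Number of loops = 3.

3


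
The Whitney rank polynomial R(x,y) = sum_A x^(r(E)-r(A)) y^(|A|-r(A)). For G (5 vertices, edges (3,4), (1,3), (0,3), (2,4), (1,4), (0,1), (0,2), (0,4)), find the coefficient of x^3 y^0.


R(x,y) = sum over A in 2^E of x^(r(E)-r(A)) * y^(|A|-r(A)).
G has 5 vertices, 8 edges. r(E) = 4.
Enumerate all 2^8 = 256 subsets.
Count subsets with r(E)-r(A)=3 and |A|-r(A)=0: 8.

8


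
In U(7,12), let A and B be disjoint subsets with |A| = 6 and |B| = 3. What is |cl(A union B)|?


|A union B| = 6 + 3 = 9 (disjoint).
In U(7,12), cl(S) = S if |S| < 7, else cl(S) = E.
Since 9 >= 7, cl(A union B) = E.
|cl(A union B)| = 12.

12


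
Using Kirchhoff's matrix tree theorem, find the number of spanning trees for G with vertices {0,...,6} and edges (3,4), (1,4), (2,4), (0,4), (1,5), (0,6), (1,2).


By Kirchhoff's matrix tree theorem, the number of spanning trees equals
the determinant of any cofactor of the Laplacian matrix L.
G has 7 vertices and 7 edges.
Computing the (6 x 6) cofactor determinant gives 3.

3


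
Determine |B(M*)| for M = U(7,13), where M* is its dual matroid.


The dual of U(r,n) is U(n-r, n) = U(6,13).
Bases of U(6,13) are all (6)-element subsets.
|B(M*)| = (13 choose 6) = 1716.

1716


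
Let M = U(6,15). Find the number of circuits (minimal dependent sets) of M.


In U(6,15), circuits are the (7)-element subsets.
Any set of 7 elements is dependent, and removing any one element gives
an independent set of size 6, so it is a minimal dependent set.
Number of circuits = (15 choose 7) = 6435.

6435


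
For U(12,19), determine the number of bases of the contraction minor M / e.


Contracting e from U(12,19) gives U(11,18).
Bases of U(11,18) = C(18,11) = 18! / (11! * 7!) = 31824.

31824


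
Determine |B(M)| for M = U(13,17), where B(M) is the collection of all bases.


Bases of U(13,17) are all 13-element subsets of the 17-element ground set.
Number of bases = C(17,13).
C(17,13) = 2380.

2380


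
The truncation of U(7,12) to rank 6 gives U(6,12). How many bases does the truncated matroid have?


Truncating U(7,12) to rank 6 gives U(6,12).
Bases of U(6,12) are all 6-element subsets of 12 elements.
Number of bases = C(12,6) = 12! / (6! * 6!) = 924.

924


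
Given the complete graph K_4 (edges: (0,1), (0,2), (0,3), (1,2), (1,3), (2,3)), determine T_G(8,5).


T(K_4; x,y) = x^3 + 3x^2 + 4xy + 2x + y^3 + 3y^2 + 2y.
Substituting x=8, y=5:
= 512 + 192 + 160 + 16 + 125 + 75 + 10
= 1090.

1090


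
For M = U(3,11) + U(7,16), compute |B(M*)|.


(M1+M2)* = M1* + M2*.
M1* = U(8,11), bases: C(11,8) = 165.
M2* = U(9,16), bases: C(16,9) = 11440.
|B(M*)| = 165 * 11440 = 1887600.

1887600


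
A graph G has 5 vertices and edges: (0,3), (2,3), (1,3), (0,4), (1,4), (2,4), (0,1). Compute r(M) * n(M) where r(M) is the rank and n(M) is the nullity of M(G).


r(M) = |V| - c = 5 - 1 = 4.
nullity = |E| - r(M) = 7 - 4 = 3.
Product = 4 * 3 = 12.

12


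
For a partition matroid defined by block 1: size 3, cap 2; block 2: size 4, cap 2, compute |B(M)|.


A basis picks exactly ci elements from block i.
Number of bases = product of C(|Si|, ci).
= C(3,2) * C(4,2)
= 3 * 6
= 18.

18


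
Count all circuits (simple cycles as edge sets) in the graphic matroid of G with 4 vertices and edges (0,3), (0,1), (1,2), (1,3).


A circuit in a graphic matroid = edge set of a simple cycle.
G has 4 vertices and 4 edges.
Enumerating all minimal edge subsets forming cycles...
Total circuits found: 1.

1


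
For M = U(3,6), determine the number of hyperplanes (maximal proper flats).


Hyperplanes of U(3,6) are flats of rank 2.
In a uniform matroid, these are exactly the (2)-element subsets.
Count = C(6,2) = 6! / (2! * 4!) = 15.

15


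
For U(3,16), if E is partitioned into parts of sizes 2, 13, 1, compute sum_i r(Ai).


r(Ai) = min(|Ai|, 3) for each part.
Sum = min(2,3) + min(13,3) + min(1,3)
    = 2 + 3 + 1
    = 6.

6


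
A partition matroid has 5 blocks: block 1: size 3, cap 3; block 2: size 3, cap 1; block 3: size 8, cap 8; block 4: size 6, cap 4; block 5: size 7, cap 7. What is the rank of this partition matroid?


Rank of a partition matroid = sum of min(|Si|, ci) for each block.
= min(3,3) + min(3,1) + min(8,8) + min(6,4) + min(7,7)
= 3 + 1 + 8 + 4 + 7
= 23.

23


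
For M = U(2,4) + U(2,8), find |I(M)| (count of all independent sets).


For a direct sum, |I(M1+M2)| = |I(M1)| * |I(M2)|.
|I(U(2,4))| = sum C(4,k) for k=0..2 = 11.
|I(U(2,8))| = sum C(8,k) for k=0..2 = 37.
Total = 11 * 37 = 407.

407


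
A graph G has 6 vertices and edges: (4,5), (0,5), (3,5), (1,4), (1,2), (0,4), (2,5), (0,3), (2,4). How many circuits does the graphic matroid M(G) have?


A circuit in a graphic matroid = edge set of a simple cycle.
G has 6 vertices and 9 edges.
Enumerating all minimal edge subsets forming cycles...
Total circuits found: 10.

10


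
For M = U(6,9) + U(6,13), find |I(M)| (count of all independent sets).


For a direct sum, |I(M1+M2)| = |I(M1)| * |I(M2)|.
|I(U(6,9))| = sum C(9,k) for k=0..6 = 466.
|I(U(6,13))| = sum C(13,k) for k=0..6 = 4096.
Total = 466 * 4096 = 1908736.

1908736


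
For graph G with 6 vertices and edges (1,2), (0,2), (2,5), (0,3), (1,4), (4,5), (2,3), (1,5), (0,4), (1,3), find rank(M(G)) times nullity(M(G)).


r(M) = |V| - c = 6 - 1 = 5.
nullity = |E| - r(M) = 10 - 5 = 5.
Product = 5 * 5 = 25.

25


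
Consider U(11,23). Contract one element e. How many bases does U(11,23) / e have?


Contracting e from U(11,23) gives U(10,22).
Bases of U(10,22) = C(22,10) = 22! / (10! * 12!) = 646646.

646646


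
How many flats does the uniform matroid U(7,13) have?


Flats of U(7,13): every subset of size < 7 is a flat, plus E itself.
Count = C(13,0) + C(13,1) + C(13,2) + C(13,3) + C(13,4) + C(13,5) + C(13,6) + 1
     = 1 + 13 + 78 + 286 + 715 + 1287 + 1716 + 1
     = 4097.

4097


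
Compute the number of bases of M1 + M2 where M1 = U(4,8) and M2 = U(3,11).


Bases of a direct sum M1 + M2: |B| = |B(M1)| * |B(M2)|.
|B(U(4,8))| = C(8,4) = 70.
|B(U(3,11))| = C(11,3) = 165.
Total bases = 70 * 165 = 11550.

11550


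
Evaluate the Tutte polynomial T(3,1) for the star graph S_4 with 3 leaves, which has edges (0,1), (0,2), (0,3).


A star on 4 vertices is a tree with 3 edges.
T(x,y) = x^(3) for any tree.
T(3,1) = 3^3 = 27.

27


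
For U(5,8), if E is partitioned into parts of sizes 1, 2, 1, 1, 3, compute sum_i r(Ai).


r(Ai) = min(|Ai|, 5) for each part.
Sum = min(1,5) + min(2,5) + min(1,5) + min(1,5) + min(3,5)
    = 1 + 2 + 1 + 1 + 3
    = 8.

8


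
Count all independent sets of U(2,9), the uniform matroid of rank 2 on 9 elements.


Independent sets of U(2,9) are all subsets of size <= 2.
Count = (9 choose 0) + (9 choose 1) + (9 choose 2)
     = 1 + 9 + 36
     = 46.

46


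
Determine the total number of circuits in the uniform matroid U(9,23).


In U(9,23), circuits are the (10)-element subsets.
Any set of 10 elements is dependent, and removing any one element gives
an independent set of size 9, so it is a minimal dependent set.
Number of circuits = (23 choose 10) = 1144066.

1144066


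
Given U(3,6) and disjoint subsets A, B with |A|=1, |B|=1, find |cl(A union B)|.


|A union B| = 1 + 1 = 2 (disjoint).
In U(3,6), cl(S) = S if |S| < 3, else cl(S) = E.
Since 2 < 3, cl(A union B) = A union B.
|cl(A union B)| = 2.

2


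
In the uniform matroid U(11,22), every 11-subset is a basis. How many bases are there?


Bases of U(11,22) are all 11-element subsets of the 22-element ground set.
Number of bases = C(22,11).
(22 choose 11) = 705432.

705432


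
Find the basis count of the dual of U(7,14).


The dual of U(r,n) is U(n-r, n) = U(7,14).
Bases of U(7,14) are all (7)-element subsets.
|B(M*)| = C(14,7) = 14! / (7! * 7!) = 3432.

3432


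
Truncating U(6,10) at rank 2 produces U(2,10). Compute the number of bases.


Truncating U(6,10) to rank 2 gives U(2,10).
Bases of U(2,10) are all 2-element subsets of 10 elements.
Number of bases = (10 choose 2) = 45.

45


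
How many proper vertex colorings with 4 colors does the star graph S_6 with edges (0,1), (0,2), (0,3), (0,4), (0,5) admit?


P(tree, k) = k * (k-1)^(5) for any tree on 6 vertices.
P(4) = 4 * 3^5 = 4 * 243 = 972.

972


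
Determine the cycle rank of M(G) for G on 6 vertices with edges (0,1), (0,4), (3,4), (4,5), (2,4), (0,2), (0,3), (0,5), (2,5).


Cycle rank (nullity) = |E| - r(M) = |E| - (|V| - c).
|E| = 9, |V| = 6, c = 1.
Nullity = 9 - (6 - 1) = 9 - 5 = 4.

4


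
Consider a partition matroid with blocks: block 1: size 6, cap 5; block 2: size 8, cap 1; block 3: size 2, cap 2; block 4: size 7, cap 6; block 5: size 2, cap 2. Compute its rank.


Rank of a partition matroid = sum of min(|Si|, ci) for each block.
= min(6,5) + min(8,1) + min(2,2) + min(7,6) + min(2,2)
= 5 + 1 + 2 + 6 + 2
= 16.

16


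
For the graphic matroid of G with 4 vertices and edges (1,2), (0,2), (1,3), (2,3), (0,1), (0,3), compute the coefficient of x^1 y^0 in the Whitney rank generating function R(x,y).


R(x,y) = sum over A in 2^E of x^(r(E)-r(A)) * y^(|A|-r(A)).
G has 4 vertices, 6 edges. r(E) = 3.
Enumerate all 2^6 = 64 subsets.
Count subsets with r(E)-r(A)=1 and |A|-r(A)=0: 15.

15


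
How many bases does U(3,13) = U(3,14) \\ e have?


Deleting e from U(3,14) gives U(3,13) since n > r.
Bases of U(3,13) = C(13,3) = 13! / (3! * 10!) = 286.

286


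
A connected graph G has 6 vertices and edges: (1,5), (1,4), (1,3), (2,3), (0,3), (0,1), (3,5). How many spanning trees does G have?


By Kirchhoff's matrix tree theorem, the number of spanning trees equals
the determinant of any cofactor of the Laplacian matrix L.
G has 6 vertices and 7 edges.
Computing the (5 x 5) cofactor determinant gives 8.

8


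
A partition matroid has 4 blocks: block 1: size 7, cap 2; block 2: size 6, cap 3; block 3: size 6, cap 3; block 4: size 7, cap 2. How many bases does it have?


A basis picks exactly ci elements from block i.
Number of bases = product of C(|Si|, ci).
= C(7,2) * C(6,3) * C(6,3) * C(7,2)
= 21 * 20 * 20 * 21
= 176400.

176400


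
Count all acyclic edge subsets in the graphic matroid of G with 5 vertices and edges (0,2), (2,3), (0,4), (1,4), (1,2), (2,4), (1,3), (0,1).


An independent set in a graphic matroid is an acyclic edge subset.
G has 5 vertices and 8 edges.
Enumerate all 2^8 = 256 subsets, checking for acyclicity.
Total independent sets = 128.

128


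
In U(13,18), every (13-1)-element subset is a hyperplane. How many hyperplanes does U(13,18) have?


Hyperplanes of U(13,18) are flats of rank 12.
In a uniform matroid, these are exactly the (12)-element subsets.
Count = C(18,12) = 18564.

18564


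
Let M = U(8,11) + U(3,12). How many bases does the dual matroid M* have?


(M1+M2)* = M1* + M2*.
M1* = U(3,11), bases: C(11,3) = 165.
M2* = U(9,12), bases: C(12,9) = 220.
|B(M*)| = 165 * 220 = 36300.

36300


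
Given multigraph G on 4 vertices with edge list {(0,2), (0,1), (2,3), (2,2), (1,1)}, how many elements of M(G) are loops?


In a graphic matroid, a loop is a self-loop edge (u,u) with rank 0.
Examining all 5 edges for self-loops...
Self-loops found: (2,2), (1,1)
Number of loops = 2.

2


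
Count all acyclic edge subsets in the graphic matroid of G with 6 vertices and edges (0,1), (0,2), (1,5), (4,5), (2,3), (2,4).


An independent set in a graphic matroid is an acyclic edge subset.
G has 6 vertices and 6 edges.
Enumerate all 2^6 = 64 subsets, checking for acyclicity.
Total independent sets = 62.

62


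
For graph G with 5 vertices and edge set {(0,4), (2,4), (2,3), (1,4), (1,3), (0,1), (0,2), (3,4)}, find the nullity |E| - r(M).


Cycle rank (nullity) = |E| - r(M) = |E| - (|V| - c).
|E| = 8, |V| = 5, c = 1.
Nullity = 8 - (5 - 1) = 8 - 4 = 4.

4


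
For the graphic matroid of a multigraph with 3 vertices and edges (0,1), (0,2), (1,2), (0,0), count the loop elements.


In a graphic matroid, a loop is a self-loop edge (u,u) with rank 0.
Examining all 4 edges for self-loops...
Self-loops found: (0,0)
Number of loops = 1.

1


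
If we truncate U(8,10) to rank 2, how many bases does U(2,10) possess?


Truncating U(8,10) to rank 2 gives U(2,10).
Bases of U(2,10) are all 2-element subsets of 10 elements.
Number of bases = C(10,2) = 10! / (2! * 8!) = 45.

45


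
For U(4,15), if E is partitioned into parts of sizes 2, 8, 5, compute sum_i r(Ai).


r(Ai) = min(|Ai|, 4) for each part.
Sum = min(2,4) + min(8,4) + min(5,4)
    = 2 + 4 + 4
    = 10.

10


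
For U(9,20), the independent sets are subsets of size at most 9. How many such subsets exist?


Independent sets of U(9,20) are all subsets of size <= 9.
Count = (20 choose 0) + (20 choose 1) + (20 choose 2) + (20 choose 3) + (20 choose 4) + (20 choose 5) + (20 choose 6) + (20 choose 7) + (20 choose 8) + (20 choose 9)
     = 1 + 20 + 190 + 1140 + 4845 + 15504 + 38760 + 77520 + 125970 + 167960
     = 431910.

431910


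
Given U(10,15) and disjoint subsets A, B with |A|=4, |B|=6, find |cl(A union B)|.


|A union B| = 4 + 6 = 10 (disjoint).
In U(10,15), cl(S) = S if |S| < 10, else cl(S) = E.
Since 10 >= 10, cl(A union B) = E.
|cl(A union B)| = 15.

15


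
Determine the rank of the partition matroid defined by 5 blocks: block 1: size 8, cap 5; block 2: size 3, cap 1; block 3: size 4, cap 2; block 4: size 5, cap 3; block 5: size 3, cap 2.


Rank of a partition matroid = sum of min(|Si|, ci) for each block.
= min(8,5) + min(3,1) + min(4,2) + min(5,3) + min(3,2)
= 5 + 1 + 2 + 3 + 2
= 13.

13


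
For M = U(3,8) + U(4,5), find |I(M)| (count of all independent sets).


For a direct sum, |I(M1+M2)| = |I(M1)| * |I(M2)|.
|I(U(3,8))| = sum C(8,k) for k=0..3 = 93.
|I(U(4,5))| = sum C(5,k) for k=0..4 = 31.
Total = 93 * 31 = 2883.

2883


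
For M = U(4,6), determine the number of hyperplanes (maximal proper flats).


Hyperplanes of U(4,6) are flats of rank 3.
In a uniform matroid, these are exactly the (3)-element subsets.
Count = (6 choose 3) = 20.

20


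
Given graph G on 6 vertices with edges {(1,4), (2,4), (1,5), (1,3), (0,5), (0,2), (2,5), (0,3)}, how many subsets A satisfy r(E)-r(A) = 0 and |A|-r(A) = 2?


R(x,y) = sum over A in 2^E of x^(r(E)-r(A)) * y^(|A|-r(A)).
G has 6 vertices, 8 edges. r(E) = 5.
Enumerate all 2^8 = 256 subsets.
Count subsets with r(E)-r(A)=0 and |A|-r(A)=2: 8.

8


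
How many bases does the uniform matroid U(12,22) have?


Bases of U(12,22) are all 12-element subsets of the 22-element ground set.
Number of bases = C(22,12).
C(22,12) = 22! / (12! * 10!) = 646646.

646646


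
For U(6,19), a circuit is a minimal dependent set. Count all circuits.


In U(6,19), circuits are the (7)-element subsets.
Any set of 7 elements is dependent, and removing any one element gives
an independent set of size 6, so it is a minimal dependent set.
Number of circuits = C(19,7) = 50388.

50388


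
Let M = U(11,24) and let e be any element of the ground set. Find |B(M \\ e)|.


Deleting e from U(11,24) gives U(11,23) since n > r.
Bases of U(11,23) = C(23,11) = 1352078.

1352078


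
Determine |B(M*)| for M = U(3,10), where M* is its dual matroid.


The dual of U(r,n) is U(n-r, n) = U(7,10).
Bases of U(7,10) are all (7)-element subsets.
|B(M*)| = C(10,7) = 10! / (7! * 3!) = 120.

120


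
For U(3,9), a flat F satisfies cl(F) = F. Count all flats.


Flats of U(3,9): every subset of size < 3 is a flat, plus E itself.
Count = C(9,0) + C(9,1) + C(9,2) + 1
     = 1 + 9 + 36 + 1
     = 47.

47


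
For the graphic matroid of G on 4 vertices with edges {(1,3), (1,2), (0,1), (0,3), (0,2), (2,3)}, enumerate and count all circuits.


A circuit in a graphic matroid = edge set of a simple cycle.
G has 4 vertices and 6 edges.
Enumerating all minimal edge subsets forming cycles...
Total circuits found: 7.

7


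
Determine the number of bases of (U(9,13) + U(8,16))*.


(M1+M2)* = M1* + M2*.
M1* = U(4,13), bases: C(13,4) = 715.
M2* = U(8,16), bases: C(16,8) = 12870.
|B(M*)| = 715 * 12870 = 9202050.

9202050


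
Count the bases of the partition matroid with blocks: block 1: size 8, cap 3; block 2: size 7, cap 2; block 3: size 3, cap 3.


A basis picks exactly ci elements from block i.
Number of bases = product of C(|Si|, ci).
= C(8,3) * C(7,2) * C(3,3)
= 56 * 21 * 1
= 1176.

1176


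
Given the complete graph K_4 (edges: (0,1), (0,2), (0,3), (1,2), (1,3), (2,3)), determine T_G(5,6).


T(K_4; x,y) = x^3 + 3x^2 + 4xy + 2x + y^3 + 3y^2 + 2y.
Substituting x=5, y=6:
= 125 + 75 + 120 + 10 + 216 + 108 + 12
= 666.

666


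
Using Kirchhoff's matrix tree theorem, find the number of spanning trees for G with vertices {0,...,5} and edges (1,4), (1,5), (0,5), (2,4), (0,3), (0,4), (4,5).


By Kirchhoff's matrix tree theorem, the number of spanning trees equals
the determinant of any cofactor of the Laplacian matrix L.
G has 6 vertices and 7 edges.
Computing the (5 x 5) cofactor determinant gives 8.

8


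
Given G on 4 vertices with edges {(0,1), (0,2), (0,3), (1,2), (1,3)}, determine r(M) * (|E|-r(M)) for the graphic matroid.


r(M) = |V| - c = 4 - 1 = 3.
nullity = |E| - r(M) = 5 - 3 = 2.
Product = 3 * 2 = 6.

6


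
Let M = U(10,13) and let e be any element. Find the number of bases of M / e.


Contracting e from U(10,13) gives U(9,12).
Bases of U(9,12) = C(12,9) = 12! / (9! * 3!) = 220.

220


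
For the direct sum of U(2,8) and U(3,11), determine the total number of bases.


Bases of a direct sum M1 + M2: |B| = |B(M1)| * |B(M2)|.
|B(U(2,8))| = C(8,2) = 28.
|B(U(3,11))| = C(11,3) = 165.
Total bases = 28 * 165 = 4620.

4620


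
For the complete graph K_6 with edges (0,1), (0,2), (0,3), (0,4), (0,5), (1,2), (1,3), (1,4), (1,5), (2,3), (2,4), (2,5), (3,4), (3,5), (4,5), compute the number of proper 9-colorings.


P(K_6, k) = k(k-1)(k-2)...(k-5).
P(9) = (9) * (8) * (7) * (6) * (5) * (4) = 60480.

60480


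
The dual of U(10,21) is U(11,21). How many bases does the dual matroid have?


The dual of U(r,n) is U(n-r, n) = U(11,21).
Bases of U(11,21) are all (11)-element subsets.
|B(M*)| = C(21,11) = 21! / (11! * 10!) = 352716.

352716


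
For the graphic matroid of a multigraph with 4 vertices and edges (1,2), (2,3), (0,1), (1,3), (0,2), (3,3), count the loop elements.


In a graphic matroid, a loop is a self-loop edge (u,u) with rank 0.
Examining all 6 edges for self-loops...
Self-loops found: (3,3)
Number of loops = 1.

1


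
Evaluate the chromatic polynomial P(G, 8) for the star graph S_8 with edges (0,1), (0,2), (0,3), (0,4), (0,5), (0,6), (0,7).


P(tree, k) = k * (k-1)^(7) for any tree on 8 vertices.
P(8) = 8 * 7^7 = 8 * 823543 = 6588344.

6588344


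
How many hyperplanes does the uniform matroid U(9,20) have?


Hyperplanes of U(9,20) are flats of rank 8.
In a uniform matroid, these are exactly the (8)-element subsets.
Count = (20 choose 8) = 125970.

125970


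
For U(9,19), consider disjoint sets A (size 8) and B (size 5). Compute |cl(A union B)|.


|A union B| = 8 + 5 = 13 (disjoint).
In U(9,19), cl(S) = S if |S| < 9, else cl(S) = E.
Since 13 >= 9, cl(A union B) = E.
|cl(A union B)| = 19.

19


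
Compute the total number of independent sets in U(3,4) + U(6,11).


For a direct sum, |I(M1+M2)| = |I(M1)| * |I(M2)|.
|I(U(3,4))| = sum C(4,k) for k=0..3 = 15.
|I(U(6,11))| = sum C(11,k) for k=0..6 = 1486.
Total = 15 * 1486 = 22290.

22290


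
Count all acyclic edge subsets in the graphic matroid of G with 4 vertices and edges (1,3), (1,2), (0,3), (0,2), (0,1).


An independent set in a graphic matroid is an acyclic edge subset.
G has 4 vertices and 5 edges.
Enumerate all 2^5 = 32 subsets, checking for acyclicity.
Total independent sets = 24.

24


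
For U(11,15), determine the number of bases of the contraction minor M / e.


Contracting e from U(11,15) gives U(10,14).
Bases of U(10,14) = C(14,10) = 14! / (10! * 4!) = 1001.

1001


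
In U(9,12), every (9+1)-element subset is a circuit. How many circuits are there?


In U(9,12), circuits are the (10)-element subsets.
Any set of 10 elements is dependent, and removing any one element gives
an independent set of size 9, so it is a minimal dependent set.
Number of circuits = C(12,10) = 66.

66


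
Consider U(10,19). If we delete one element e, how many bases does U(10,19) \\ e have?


Deleting e from U(10,19) gives U(10,18) since n > r.
Bases of U(10,18) = C(18,10) = 18! / (10! * 8!) = 43758.

43758


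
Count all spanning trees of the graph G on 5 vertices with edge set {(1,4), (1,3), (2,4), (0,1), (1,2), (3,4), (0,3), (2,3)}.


By Kirchhoff's matrix tree theorem, the number of spanning trees equals
the determinant of any cofactor of the Laplacian matrix L.
G has 5 vertices and 8 edges.
Computing the (4 x 4) cofactor determinant gives 40.

40


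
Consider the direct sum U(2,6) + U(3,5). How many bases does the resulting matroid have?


Bases of a direct sum M1 + M2: |B| = |B(M1)| * |B(M2)|.
|B(U(2,6))| = C(6,2) = 15.
|B(U(3,5))| = C(5,3) = 10.
Total bases = 15 * 10 = 150.

150


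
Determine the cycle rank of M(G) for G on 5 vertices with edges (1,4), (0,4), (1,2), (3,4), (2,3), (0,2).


Cycle rank (nullity) = |E| - r(M) = |E| - (|V| - c).
|E| = 6, |V| = 5, c = 1.
Nullity = 6 - (5 - 1) = 6 - 4 = 2.

2


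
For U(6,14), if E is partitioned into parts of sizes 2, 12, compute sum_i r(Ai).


r(Ai) = min(|Ai|, 6) for each part.
Sum = min(2,6) + min(12,6)
    = 2 + 6
    = 8.

8


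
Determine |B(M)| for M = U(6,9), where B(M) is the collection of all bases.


Bases of U(6,9) are all 6-element subsets of the 9-element ground set.
Number of bases = C(9,6).
C(9,6) = 9! / (6! * 3!) = 84.

84


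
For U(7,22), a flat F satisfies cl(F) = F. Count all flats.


Flats of U(7,22): every subset of size < 7 is a flat, plus E itself.
Count = C(22,0) + C(22,1) + C(22,2) + C(22,3) + C(22,4) + C(22,5) + C(22,6) + 1
     = 1 + 22 + 231 + 1540 + 7315 + 26334 + 74613 + 1
     = 110057.

110057


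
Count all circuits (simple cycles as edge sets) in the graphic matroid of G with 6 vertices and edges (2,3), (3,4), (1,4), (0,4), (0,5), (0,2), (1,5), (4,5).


A circuit in a graphic matroid = edge set of a simple cycle.
G has 6 vertices and 8 edges.
Enumerating all minimal edge subsets forming cycles...
Total circuits found: 6.

6


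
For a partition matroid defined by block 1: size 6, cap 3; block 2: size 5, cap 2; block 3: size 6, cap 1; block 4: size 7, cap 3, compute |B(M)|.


A basis picks exactly ci elements from block i.
Number of bases = product of C(|Si|, ci).
= C(6,3) * C(5,2) * C(6,1) * C(7,3)
= 20 * 10 * 6 * 35
= 42000.

42000


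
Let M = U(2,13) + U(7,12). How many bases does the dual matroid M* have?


(M1+M2)* = M1* + M2*.
M1* = U(11,13), bases: C(13,11) = 78.
M2* = U(5,12), bases: C(12,5) = 792.
|B(M*)| = 78 * 792 = 61776.

61776


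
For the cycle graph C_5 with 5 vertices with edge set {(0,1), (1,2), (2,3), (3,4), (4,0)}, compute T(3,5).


T(C_5; x,y) = x + x^2 + ... + x^(4) + y.
T(3,5) = 3^1 + 3^2 + 3^3 + 3^4 + 5
= 3 + 9 + 27 + 81 + 5
= 125.

125


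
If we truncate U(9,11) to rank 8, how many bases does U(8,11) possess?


Truncating U(9,11) to rank 8 gives U(8,11).
Bases of U(8,11) are all 8-element subsets of 11 elements.
Number of bases = C(11,8) = 11! / (8! * 3!) = 165.

165


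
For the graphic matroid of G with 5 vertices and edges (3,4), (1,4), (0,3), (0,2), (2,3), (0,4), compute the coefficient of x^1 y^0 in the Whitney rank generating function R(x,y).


R(x,y) = sum over A in 2^E of x^(r(E)-r(A)) * y^(|A|-r(A)).
G has 5 vertices, 6 edges. r(E) = 4.
Enumerate all 2^6 = 64 subsets.
Count subsets with r(E)-r(A)=1 and |A|-r(A)=0: 18.

18


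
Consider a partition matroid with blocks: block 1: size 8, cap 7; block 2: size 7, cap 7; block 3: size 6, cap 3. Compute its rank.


Rank of a partition matroid = sum of min(|Si|, ci) for each block.
= min(8,7) + min(7,7) + min(6,3)
= 7 + 7 + 3
= 17.

17


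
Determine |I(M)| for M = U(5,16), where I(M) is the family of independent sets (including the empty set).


Independent sets of U(5,16) are all subsets of size <= 5.
Count = (16 choose 0) + (16 choose 1) + (16 choose 2) + (16 choose 3) + (16 choose 4) + (16 choose 5)
     = 1 + 16 + 120 + 560 + 1820 + 4368
     = 6885.

6885


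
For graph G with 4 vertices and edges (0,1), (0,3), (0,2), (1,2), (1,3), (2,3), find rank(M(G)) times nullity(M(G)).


r(M) = |V| - c = 4 - 1 = 3.
nullity = |E| - r(M) = 6 - 3 = 3.
Product = 3 * 3 = 9.

9


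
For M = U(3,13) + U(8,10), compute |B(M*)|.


(M1+M2)* = M1* + M2*.
M1* = U(10,13), bases: C(13,10) = 286.
M2* = U(2,10), bases: C(10,2) = 45.
|B(M*)| = 286 * 45 = 12870.

12870


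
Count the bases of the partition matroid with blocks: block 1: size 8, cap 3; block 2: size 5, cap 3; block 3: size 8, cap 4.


A basis picks exactly ci elements from block i.
Number of bases = product of C(|Si|, ci).
= C(8,3) * C(5,3) * C(8,4)
= 56 * 10 * 70
= 39200.

39200


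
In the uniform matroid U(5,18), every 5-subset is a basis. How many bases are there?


Bases of U(5,18) are all 5-element subsets of the 18-element ground set.
Number of bases = C(18,5).
C(18,5) = 8568.

8568


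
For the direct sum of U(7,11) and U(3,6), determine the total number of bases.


Bases of a direct sum M1 + M2: |B| = |B(M1)| * |B(M2)|.
|B(U(7,11))| = C(11,7) = 330.
|B(U(3,6))| = C(6,3) = 20.
Total bases = 330 * 20 = 6600.

6600


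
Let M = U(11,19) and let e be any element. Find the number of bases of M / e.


Contracting e from U(11,19) gives U(10,18).
Bases of U(10,18) = C(18,10) = 43758.

43758


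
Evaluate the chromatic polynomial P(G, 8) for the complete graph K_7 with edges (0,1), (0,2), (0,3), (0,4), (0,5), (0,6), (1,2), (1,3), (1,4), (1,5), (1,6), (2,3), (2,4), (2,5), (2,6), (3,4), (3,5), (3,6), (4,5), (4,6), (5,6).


P(K_7, k) = k(k-1)(k-2)...(k-6).
P(8) = (8) * (7) * (6) * (5) * (4) * (3) * (2) = 40320.

40320


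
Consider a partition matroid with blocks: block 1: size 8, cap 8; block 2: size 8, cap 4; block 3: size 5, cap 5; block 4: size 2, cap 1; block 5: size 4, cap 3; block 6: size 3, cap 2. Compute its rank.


Rank of a partition matroid = sum of min(|Si|, ci) for each block.
= min(8,8) + min(8,4) + min(5,5) + min(2,1) + min(4,3) + min(3,2)
= 8 + 4 + 5 + 1 + 3 + 2
= 23.

23


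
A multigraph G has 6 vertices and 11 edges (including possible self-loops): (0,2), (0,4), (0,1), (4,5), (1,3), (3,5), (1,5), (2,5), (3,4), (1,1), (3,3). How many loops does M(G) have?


In a graphic matroid, a loop is a self-loop edge (u,u) with rank 0.
Examining all 11 edges for self-loops...
Self-loops found: (1,1), (3,3)
Number of loops = 2.

2


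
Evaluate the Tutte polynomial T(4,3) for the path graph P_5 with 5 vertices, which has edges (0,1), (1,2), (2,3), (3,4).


A path on 5 vertices is a tree with 4 edges.
T(x,y) = x^(4) for any tree.
T(4,3) = 4^4 = 256.

256


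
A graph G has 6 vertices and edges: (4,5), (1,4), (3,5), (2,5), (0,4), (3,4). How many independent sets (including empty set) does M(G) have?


An independent set in a graphic matroid is an acyclic edge subset.
G has 6 vertices and 6 edges.
Enumerate all 2^6 = 64 subsets, checking for acyclicity.
Total independent sets = 56.

56


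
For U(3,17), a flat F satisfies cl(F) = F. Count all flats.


Flats of U(3,17): every subset of size < 3 is a flat, plus E itself.
Count = (17 choose 0) + (17 choose 1) + (17 choose 2) + 1
     = 1 + 17 + 136 + 1
     = 155.

155
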